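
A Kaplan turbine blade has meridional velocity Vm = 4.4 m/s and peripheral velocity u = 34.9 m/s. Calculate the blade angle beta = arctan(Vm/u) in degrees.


beta = arctan(4.4 / 34.9) = 7.1856 degrees


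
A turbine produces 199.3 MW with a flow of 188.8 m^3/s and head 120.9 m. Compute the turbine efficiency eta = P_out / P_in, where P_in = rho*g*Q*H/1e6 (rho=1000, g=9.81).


P_in = 1000 * 9.81 * 188.8 * 120.9 / 1e6 = 223.9223 MW
eta = 199.3 / 223.9223 = 0.8900


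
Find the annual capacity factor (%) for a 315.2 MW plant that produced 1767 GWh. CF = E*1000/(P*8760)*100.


CF = 1767 * 1000 / (315.2 * 8760) * 100 = 63.9950 %


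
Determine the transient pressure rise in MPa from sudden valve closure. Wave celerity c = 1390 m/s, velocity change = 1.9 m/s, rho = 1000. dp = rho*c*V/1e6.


dp = 1000 * 1390 * 1.9 / 1e6 = 2.6410 MPa


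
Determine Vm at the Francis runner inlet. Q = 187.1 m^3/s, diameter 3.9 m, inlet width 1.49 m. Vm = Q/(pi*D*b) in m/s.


Vm = 187.1 / (pi * 3.9 * 1.49) = 10.2488 m/s


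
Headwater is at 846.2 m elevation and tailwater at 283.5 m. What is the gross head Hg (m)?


Hg = 846.2 - 283.5 = 562.7000 m


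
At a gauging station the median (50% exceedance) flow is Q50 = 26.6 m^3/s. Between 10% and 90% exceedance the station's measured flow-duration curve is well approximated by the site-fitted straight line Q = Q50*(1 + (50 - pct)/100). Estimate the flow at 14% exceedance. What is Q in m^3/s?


Q = 26.6 * (1 + (50 - 14)/100) = 36.1760 m^3/s


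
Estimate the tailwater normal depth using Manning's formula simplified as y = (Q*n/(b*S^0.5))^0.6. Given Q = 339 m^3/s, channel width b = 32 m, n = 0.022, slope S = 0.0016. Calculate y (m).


y = (339 * 0.022 / (32 * 0.0016^0.5))^0.6 = 2.8790 m


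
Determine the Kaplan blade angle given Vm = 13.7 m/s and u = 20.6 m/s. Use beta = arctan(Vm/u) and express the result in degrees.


beta = arctan(13.7 / 20.6) = 33.6258 degrees


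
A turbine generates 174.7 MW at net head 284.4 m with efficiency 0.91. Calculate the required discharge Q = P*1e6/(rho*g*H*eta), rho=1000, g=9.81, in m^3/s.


Q = 174.7 * 1e6 / (1000 * 9.81 * 284.4 * 0.91) = 68.8102 m^3/s


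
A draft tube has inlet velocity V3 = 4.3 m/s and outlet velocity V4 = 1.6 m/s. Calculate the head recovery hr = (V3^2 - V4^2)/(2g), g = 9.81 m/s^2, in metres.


hr = (4.3^2 - 1.6^2) / (2*9.81) = 0.8119 m


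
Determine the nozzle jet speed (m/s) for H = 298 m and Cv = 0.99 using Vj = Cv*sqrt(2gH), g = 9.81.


Vj = 0.99 * sqrt(2*9.81*298) = 75.6995 m/s


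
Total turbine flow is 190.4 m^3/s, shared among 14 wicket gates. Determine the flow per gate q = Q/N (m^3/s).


q = 190.4 / 14 = 13.6000 m^3/s


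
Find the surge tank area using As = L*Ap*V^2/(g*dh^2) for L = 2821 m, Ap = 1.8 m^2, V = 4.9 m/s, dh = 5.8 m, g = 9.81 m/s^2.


As = 2821 * 1.8 * 4.9^2 / (9.81 * 5.8^2) = 369.4390 m^2


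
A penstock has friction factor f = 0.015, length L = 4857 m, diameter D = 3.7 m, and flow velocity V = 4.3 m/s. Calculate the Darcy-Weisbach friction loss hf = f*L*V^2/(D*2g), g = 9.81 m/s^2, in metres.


hf = 0.015 * 4857 * 4.3^2 / (3.7 * 2 * 9.81) = 18.5565 m


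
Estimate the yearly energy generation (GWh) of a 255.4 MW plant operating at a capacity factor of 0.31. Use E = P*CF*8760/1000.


E = 255.4 * 0.31 * 8760 / 1000 = 693.5642 GWh


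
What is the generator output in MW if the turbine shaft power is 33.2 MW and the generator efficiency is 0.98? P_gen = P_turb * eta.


P_gen = 33.2 * 0.98 = 32.5360 MW


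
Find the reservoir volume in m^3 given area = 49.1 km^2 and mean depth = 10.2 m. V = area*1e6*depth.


V = 49.1 * 1e6 * 10.2 = 5.0082e+08 m^3


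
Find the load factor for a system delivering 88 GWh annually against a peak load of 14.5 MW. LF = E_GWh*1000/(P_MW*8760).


LF = 88 * 1000 / (14.5 * 8760) = 0.6928


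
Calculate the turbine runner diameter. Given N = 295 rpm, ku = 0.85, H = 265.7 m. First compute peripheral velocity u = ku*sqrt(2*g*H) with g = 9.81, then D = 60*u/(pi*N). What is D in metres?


u = 0.85 * sqrt(2*9.81*265.7) = 61.3711 m/s
D = 60 * 61.3711 / (pi * 295) = 3.9732 m


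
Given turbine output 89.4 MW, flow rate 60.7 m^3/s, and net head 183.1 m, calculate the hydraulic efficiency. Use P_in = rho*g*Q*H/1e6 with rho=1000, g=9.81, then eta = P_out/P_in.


P_in = 1000 * 9.81 * 60.7 * 183.1 / 1e6 = 109.0300 MW
eta = 89.4 / 109.0300 = 0.8200


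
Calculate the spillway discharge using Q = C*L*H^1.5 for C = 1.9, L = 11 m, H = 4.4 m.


Q = 1.9 * 11 * 4.4^1.5 = 192.8969 m^3/s


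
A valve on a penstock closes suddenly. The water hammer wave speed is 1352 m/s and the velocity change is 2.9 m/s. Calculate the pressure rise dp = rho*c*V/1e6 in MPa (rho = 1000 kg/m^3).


dp = 1000 * 1352 * 2.9 / 1e6 = 3.9208 MPa


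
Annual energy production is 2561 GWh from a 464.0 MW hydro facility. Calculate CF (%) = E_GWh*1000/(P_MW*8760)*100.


CF = 2561 * 1000 / (464.0 * 8760) * 100 = 63.0068 %


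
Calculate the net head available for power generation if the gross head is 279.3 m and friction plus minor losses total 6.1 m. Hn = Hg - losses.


Hn = 279.3 - 6.1 = 273.2000 m


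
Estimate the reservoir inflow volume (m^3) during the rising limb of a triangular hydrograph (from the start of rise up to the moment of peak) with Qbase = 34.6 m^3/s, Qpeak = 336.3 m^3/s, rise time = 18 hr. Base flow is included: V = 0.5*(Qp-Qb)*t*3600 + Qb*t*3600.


V = 0.5*(336.3 - 34.6)*18*3600 + 34.6*18*3600 = 1.2017e+07 m^3


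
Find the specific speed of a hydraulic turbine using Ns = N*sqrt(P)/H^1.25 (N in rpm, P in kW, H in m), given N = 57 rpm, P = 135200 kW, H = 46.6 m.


Ns = 57 * 135200^0.5 / 46.6^1.25 = 172.1396


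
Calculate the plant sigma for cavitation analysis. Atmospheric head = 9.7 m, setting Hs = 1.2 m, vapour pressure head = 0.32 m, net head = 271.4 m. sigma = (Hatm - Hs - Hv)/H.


sigma = (9.7 - 1.2 - 0.32) / 271.4 = 0.0301


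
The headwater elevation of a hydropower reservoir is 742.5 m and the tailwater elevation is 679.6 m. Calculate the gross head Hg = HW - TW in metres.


Hg = 742.5 - 679.6 = 62.9000 m


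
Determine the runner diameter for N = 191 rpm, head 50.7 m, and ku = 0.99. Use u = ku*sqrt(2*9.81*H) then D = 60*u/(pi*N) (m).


u = 0.99 * sqrt(2*9.81*50.7) = 31.2240 m/s
D = 60 * 31.2240 / (pi * 191) = 3.1222 m


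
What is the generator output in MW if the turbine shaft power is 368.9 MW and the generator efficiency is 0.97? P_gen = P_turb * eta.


P_gen = 368.9 * 0.97 = 357.8330 MW


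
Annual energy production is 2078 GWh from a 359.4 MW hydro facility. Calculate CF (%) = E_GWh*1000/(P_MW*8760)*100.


CF = 2078 * 1000 / (359.4 * 8760) * 100 = 66.0030 %


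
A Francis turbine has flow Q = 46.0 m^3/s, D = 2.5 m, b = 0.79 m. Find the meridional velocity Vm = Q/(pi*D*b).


Vm = 46.0 / (pi * 2.5 * 0.79) = 7.4138 m/s


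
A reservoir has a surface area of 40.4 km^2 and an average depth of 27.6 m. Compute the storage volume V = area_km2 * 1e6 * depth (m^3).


V = 40.4 * 1e6 * 27.6 = 1.1150e+09 m^3


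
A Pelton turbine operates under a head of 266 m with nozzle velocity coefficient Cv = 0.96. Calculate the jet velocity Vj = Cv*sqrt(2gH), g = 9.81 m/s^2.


Vj = 0.96 * sqrt(2*9.81*266) = 69.3524 m/s


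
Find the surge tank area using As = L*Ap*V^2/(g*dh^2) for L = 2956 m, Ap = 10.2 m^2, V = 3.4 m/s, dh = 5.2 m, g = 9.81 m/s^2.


As = 2956 * 10.2 * 3.4^2 / (9.81 * 5.2^2) = 1313.9739 m^2


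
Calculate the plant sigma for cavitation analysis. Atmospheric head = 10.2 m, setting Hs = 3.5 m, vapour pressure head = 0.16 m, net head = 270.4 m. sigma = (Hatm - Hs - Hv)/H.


sigma = (10.2 - 3.5 - 0.16) / 270.4 = 0.0242


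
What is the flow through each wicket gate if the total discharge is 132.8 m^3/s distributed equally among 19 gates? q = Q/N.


q = 132.8 / 19 = 6.9895 m^3/s


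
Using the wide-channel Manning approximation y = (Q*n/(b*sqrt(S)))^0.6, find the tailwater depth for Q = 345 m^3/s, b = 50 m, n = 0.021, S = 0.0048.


y = (345 * 0.021 / (50 * 0.0048^0.5))^0.6 = 1.5569 m


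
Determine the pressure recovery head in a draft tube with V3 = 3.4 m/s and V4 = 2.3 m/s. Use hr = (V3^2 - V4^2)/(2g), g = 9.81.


hr = (3.4^2 - 2.3^2) / (2*9.81) = 0.3196 m


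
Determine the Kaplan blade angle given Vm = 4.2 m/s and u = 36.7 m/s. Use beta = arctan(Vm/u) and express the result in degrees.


beta = arctan(4.2 / 36.7) = 6.5286 degrees


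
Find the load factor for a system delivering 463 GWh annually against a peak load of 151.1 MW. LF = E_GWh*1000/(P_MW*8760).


LF = 463 * 1000 / (151.1 * 8760) = 0.3498


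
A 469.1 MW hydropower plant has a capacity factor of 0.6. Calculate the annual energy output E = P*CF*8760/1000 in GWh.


E = 469.1 * 0.6 * 8760 / 1000 = 2465.5896 GWh


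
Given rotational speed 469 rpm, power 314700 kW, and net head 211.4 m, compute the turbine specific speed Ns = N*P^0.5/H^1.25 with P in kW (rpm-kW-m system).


Ns = 469 * 314700^0.5 / 211.4^1.25 = 326.3924


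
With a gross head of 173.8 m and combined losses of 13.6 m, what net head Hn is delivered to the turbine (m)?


Hn = 173.8 - 13.6 = 160.2000 m


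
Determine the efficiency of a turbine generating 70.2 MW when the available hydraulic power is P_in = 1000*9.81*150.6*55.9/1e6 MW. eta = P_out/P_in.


P_in = 1000 * 9.81 * 150.6 * 55.9 / 1e6 = 82.5859 MW
eta = 70.2 / 82.5859 = 0.8500


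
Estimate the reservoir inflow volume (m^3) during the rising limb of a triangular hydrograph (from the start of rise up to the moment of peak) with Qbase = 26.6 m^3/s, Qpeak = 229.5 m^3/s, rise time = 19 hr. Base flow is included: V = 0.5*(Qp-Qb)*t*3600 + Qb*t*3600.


V = 0.5*(229.5 - 26.6)*19*3600 + 26.6*19*3600 = 8.7586e+06 m^3


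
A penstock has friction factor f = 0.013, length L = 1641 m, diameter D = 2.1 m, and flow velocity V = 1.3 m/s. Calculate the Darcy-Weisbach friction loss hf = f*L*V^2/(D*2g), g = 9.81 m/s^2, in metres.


hf = 0.013 * 1641 * 1.3^2 / (2.1 * 2 * 9.81) = 0.8750 m


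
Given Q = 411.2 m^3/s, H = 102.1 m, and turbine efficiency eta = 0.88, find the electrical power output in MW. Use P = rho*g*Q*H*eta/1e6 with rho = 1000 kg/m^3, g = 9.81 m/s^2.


P = 1000 * 9.81 * 411.2 * 102.1 * 0.88 / 1e6 = 362.4353 MW


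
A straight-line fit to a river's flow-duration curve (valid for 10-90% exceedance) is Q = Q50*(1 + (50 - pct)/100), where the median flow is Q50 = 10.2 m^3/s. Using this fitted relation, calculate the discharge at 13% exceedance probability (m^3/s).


Q = 10.2 * (1 + (50 - 13)/100) = 13.9740 m^3/s


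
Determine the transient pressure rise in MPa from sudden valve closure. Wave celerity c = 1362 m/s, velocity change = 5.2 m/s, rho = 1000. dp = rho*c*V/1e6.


dp = 1000 * 1362 * 5.2 / 1e6 = 7.0824 MPa


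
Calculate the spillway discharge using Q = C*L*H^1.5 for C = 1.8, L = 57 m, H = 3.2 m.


Q = 1.8 * 57 * 3.2^1.5 = 587.3167 m^3/s


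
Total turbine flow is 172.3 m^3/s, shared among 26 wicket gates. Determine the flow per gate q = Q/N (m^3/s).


q = 172.3 / 26 = 6.6269 m^3/s


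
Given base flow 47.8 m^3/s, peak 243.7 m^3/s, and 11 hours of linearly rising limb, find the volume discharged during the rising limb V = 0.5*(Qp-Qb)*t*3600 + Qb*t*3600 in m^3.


V = 0.5*(243.7 - 47.8)*11*3600 + 47.8*11*3600 = 5.7717e+06 m^3


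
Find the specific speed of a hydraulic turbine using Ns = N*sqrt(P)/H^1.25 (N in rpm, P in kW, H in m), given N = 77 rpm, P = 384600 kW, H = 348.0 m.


Ns = 77 * 384600^0.5 / 348.0^1.25 = 31.7703


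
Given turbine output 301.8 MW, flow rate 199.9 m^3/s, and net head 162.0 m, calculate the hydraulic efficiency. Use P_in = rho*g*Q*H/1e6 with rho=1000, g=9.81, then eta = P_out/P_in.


P_in = 1000 * 9.81 * 199.9 * 162.0 / 1e6 = 317.6851 MW
eta = 301.8 / 317.6851 = 0.9500


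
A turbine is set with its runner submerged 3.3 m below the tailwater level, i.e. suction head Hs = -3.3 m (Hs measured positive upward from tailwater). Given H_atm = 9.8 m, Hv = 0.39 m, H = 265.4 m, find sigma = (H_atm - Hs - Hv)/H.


sigma = (9.8 - (-3.3) - 0.39) / 265.4 = 0.0479


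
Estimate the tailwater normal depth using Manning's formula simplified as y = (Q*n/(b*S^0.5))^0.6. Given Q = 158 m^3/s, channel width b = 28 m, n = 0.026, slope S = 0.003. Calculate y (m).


y = (158 * 0.026 / (28 * 0.003^0.5))^0.6 = 1.8061 m


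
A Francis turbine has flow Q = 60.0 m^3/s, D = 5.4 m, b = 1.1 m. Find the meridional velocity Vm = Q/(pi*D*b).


Vm = 60.0 / (pi * 5.4 * 1.1) = 3.2153 m/s


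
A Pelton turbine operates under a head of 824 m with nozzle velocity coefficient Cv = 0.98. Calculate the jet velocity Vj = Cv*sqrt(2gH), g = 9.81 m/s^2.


Vj = 0.98 * sqrt(2*9.81*824) = 124.6061 m/s


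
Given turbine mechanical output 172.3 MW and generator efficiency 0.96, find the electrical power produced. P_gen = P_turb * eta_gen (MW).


P_gen = 172.3 * 0.96 = 165.4080 MW


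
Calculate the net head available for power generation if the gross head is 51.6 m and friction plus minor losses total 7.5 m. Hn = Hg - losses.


Hn = 51.6 - 7.5 = 44.1000 m


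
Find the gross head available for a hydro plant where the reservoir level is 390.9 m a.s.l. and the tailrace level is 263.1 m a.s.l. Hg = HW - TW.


Hg = 390.9 - 263.1 = 127.8000 m


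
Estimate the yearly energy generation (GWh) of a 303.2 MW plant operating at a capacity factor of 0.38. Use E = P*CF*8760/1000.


E = 303.2 * 0.38 * 8760 / 1000 = 1009.2922 GWh


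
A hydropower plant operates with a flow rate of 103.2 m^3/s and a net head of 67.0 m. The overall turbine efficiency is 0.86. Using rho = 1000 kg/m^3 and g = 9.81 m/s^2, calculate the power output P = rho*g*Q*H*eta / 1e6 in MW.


P = 1000 * 9.81 * 103.2 * 67.0 * 0.86 / 1e6 = 58.3340 MW


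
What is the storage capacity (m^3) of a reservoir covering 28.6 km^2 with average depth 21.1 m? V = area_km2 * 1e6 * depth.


V = 28.6 * 1e6 * 21.1 = 6.0346e+08 m^3


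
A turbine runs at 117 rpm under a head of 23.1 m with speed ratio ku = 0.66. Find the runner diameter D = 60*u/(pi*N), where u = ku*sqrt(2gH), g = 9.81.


u = 0.66 * sqrt(2*9.81*23.1) = 14.0507 m/s
D = 60 * 14.0507 / (pi * 117) = 2.2936 m


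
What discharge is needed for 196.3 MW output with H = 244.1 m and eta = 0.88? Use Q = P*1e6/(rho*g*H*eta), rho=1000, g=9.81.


Q = 196.3 * 1e6 / (1000 * 9.81 * 244.1 * 0.88) = 93.1539 m^3/s


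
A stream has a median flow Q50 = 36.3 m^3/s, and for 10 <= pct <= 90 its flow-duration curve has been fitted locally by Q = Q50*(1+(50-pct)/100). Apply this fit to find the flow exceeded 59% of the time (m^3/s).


Q = 36.3 * (1 + (50 - 59)/100) = 33.0330 m^3/s


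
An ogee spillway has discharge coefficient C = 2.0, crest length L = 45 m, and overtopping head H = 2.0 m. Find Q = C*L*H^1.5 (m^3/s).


Q = 2.0 * 45 * 2.0^1.5 = 254.5584 m^3/s


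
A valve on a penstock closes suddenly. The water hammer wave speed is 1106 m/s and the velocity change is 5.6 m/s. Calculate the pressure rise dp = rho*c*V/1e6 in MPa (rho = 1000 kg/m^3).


dp = 1000 * 1106 * 5.6 / 1e6 = 6.1936 MPa


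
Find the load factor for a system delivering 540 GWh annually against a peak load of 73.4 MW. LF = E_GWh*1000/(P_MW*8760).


LF = 540 * 1000 / (73.4 * 8760) = 0.8398


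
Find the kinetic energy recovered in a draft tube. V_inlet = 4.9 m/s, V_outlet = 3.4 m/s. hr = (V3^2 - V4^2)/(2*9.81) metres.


hr = (4.9^2 - 3.4^2) / (2*9.81) = 0.6346 m


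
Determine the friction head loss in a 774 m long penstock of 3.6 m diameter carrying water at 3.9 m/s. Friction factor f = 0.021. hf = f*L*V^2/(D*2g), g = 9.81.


hf = 0.021 * 774 * 3.9^2 / (3.6 * 2 * 9.81) = 3.5002 m


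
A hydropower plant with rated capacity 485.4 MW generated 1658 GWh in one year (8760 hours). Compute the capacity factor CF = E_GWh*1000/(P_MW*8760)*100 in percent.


CF = 1658 * 1000 / (485.4 * 8760) * 100 = 38.9925 %


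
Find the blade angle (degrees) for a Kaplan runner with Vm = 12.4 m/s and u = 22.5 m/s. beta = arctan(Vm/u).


beta = arctan(12.4 / 22.5) = 28.8596 degrees


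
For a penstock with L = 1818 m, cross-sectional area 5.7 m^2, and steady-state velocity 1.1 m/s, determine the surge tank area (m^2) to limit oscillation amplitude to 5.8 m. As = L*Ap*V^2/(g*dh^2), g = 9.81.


As = 1818 * 5.7 * 1.1^2 / (9.81 * 5.8^2) = 37.9952 m^2


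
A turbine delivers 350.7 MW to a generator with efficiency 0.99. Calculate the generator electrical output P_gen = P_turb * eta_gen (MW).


P_gen = 350.7 * 0.99 = 347.1930 MW


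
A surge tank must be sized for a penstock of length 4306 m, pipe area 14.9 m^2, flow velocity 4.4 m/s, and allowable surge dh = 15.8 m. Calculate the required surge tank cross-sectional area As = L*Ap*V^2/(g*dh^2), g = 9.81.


As = 4306 * 14.9 * 4.4^2 / (9.81 * 15.8^2) = 507.2038 m^2


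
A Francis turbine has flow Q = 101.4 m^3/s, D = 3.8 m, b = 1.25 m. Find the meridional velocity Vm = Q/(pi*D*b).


Vm = 101.4 / (pi * 3.8 * 1.25) = 6.7951 m/s


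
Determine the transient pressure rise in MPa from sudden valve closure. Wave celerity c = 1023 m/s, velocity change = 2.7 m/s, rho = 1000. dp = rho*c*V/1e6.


dp = 1000 * 1023 * 2.7 / 1e6 = 2.7621 MPa


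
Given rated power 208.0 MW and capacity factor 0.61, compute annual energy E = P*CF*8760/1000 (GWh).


E = 208.0 * 0.61 * 8760 / 1000 = 1111.4688 GWh


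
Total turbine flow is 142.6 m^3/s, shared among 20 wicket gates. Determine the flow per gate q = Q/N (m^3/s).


q = 142.6 / 20 = 7.1300 m^3/s


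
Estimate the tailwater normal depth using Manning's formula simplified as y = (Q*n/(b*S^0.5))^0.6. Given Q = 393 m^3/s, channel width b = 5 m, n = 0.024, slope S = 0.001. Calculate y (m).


y = (393 * 0.024 / (5 * 0.001^0.5))^0.6 = 11.6247 m


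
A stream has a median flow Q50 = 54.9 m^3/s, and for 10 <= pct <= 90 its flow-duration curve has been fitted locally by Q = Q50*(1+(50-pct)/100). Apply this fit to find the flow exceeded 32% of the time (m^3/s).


Q = 54.9 * (1 + (50 - 32)/100) = 64.7820 m^3/s


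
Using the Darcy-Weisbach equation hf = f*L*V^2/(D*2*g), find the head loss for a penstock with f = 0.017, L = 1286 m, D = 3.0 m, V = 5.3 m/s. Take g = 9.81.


hf = 0.017 * 1286 * 5.3^2 / (3.0 * 2 * 9.81) = 10.4333 m


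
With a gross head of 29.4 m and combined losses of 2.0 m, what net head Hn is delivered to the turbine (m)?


Hn = 29.4 - 2.0 = 27.4000 m


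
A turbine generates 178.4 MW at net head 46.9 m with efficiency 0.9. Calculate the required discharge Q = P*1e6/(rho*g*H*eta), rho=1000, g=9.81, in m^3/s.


Q = 178.4 * 1e6 / (1000 * 9.81 * 46.9 * 0.9) = 430.8345 m^3/s


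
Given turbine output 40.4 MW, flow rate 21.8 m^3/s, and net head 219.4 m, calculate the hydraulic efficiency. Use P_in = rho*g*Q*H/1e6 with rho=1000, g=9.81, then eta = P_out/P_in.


P_in = 1000 * 9.81 * 21.8 * 219.4 / 1e6 = 46.9204 MW
eta = 40.4 / 46.9204 = 0.8610


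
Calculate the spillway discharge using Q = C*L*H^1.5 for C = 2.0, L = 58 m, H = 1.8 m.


Q = 2.0 * 58 * 1.8^1.5 = 280.1346 m^3/s


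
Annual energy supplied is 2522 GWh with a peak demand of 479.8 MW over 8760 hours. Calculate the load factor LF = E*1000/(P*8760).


LF = 2522 * 1000 / (479.8 * 8760) = 0.6000


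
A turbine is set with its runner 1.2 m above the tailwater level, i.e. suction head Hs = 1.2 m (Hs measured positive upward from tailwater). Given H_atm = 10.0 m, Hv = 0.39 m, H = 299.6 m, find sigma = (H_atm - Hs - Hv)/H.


sigma = (10.0 - 1.2 - 0.39) / 299.6 = 0.0281


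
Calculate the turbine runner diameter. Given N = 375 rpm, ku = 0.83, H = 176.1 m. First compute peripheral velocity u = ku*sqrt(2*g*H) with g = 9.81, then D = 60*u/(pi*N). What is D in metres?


u = 0.83 * sqrt(2*9.81*176.1) = 48.7874 m/s
D = 60 * 48.7874 / (pi * 375) = 2.4847 m


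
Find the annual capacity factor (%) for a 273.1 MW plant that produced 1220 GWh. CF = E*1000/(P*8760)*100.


CF = 1220 * 1000 / (273.1 * 8760) * 100 = 50.9958 %


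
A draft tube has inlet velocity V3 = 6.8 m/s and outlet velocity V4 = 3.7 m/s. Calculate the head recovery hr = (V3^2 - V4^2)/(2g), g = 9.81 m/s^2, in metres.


hr = (6.8^2 - 3.7^2) / (2*9.81) = 1.6590 m


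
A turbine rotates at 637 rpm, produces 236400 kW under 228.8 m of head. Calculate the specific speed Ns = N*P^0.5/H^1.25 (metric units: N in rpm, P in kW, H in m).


Ns = 637 * 236400^0.5 / 228.8^1.25 = 348.0512


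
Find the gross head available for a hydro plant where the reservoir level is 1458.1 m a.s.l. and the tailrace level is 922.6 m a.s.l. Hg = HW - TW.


Hg = 1458.1 - 922.6 = 535.5000 m


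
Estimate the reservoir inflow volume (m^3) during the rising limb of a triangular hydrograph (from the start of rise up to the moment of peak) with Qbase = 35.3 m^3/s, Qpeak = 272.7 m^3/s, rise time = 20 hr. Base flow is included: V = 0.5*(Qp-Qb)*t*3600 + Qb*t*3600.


V = 0.5*(272.7 - 35.3)*20*3600 + 35.3*20*3600 = 1.1088e+07 m^3


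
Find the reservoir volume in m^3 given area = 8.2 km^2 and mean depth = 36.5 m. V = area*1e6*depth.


V = 8.2 * 1e6 * 36.5 = 2.9930e+08 m^3


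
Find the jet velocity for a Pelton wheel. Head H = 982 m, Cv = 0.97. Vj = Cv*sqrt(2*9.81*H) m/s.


Vj = 0.97 * sqrt(2*9.81*982) = 134.6409 m/s


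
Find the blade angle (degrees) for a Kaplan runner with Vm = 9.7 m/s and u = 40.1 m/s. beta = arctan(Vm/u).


beta = arctan(9.7 / 40.1) = 13.5984 degrees


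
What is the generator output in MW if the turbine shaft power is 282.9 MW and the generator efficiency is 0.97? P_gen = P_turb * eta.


P_gen = 282.9 * 0.97 = 274.4130 MW


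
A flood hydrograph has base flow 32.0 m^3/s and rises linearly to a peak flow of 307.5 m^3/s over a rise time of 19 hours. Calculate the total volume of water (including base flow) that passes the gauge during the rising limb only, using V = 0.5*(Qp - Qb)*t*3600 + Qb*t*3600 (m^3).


V = 0.5*(307.5 - 32.0)*19*3600 + 32.0*19*3600 = 1.1611e+07 m^3


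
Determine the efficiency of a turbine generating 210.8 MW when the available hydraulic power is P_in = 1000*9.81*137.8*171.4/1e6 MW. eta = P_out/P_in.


P_in = 1000 * 9.81 * 137.8 * 171.4 / 1e6 = 231.7016 MW
eta = 210.8 / 231.7016 = 0.9098


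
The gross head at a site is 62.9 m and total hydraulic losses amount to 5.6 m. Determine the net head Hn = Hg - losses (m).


Hn = 62.9 - 5.6 = 57.3000 m


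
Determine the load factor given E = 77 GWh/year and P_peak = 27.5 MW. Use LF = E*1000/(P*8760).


LF = 77 * 1000 / (27.5 * 8760) = 0.3196


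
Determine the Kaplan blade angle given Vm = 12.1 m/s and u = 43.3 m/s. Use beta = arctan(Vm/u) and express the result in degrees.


beta = arctan(12.1 / 43.3) = 15.6128 degrees


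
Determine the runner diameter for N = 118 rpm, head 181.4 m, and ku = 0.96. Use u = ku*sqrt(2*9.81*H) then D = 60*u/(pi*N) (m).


u = 0.96 * sqrt(2*9.81*181.4) = 57.2716 m/s
D = 60 * 57.2716 / (pi * 118) = 9.2696 m


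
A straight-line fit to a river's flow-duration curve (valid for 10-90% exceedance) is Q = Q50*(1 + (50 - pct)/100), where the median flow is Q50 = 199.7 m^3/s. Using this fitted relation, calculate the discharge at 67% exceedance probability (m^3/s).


Q = 199.7 * (1 + (50 - 67)/100) = 165.7510 m^3/s


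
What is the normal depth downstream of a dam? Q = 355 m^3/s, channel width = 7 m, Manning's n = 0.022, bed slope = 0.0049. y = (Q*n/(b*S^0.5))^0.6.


y = (355 * 0.022 / (7 * 0.0049^0.5))^0.6 = 5.2659 m


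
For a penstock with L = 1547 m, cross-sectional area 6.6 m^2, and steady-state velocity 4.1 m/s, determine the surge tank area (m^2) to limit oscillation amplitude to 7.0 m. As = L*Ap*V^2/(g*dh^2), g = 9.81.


As = 1547 * 6.6 * 4.1^2 / (9.81 * 7.0^2) = 357.0564 m^2


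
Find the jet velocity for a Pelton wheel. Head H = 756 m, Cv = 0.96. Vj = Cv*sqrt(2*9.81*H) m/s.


Vj = 0.96 * sqrt(2*9.81*756) = 116.9181 m/s


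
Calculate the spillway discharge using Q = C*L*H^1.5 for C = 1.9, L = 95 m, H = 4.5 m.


Q = 1.9 * 95 * 4.5^1.5 = 1723.0424 m^3/s


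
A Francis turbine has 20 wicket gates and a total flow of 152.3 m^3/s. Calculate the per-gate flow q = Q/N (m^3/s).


q = 152.3 / 20 = 7.6150 m^3/s


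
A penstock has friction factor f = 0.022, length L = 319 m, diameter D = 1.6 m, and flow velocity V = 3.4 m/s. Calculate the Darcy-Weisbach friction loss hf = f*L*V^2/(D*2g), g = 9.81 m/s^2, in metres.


hf = 0.022 * 319 * 3.4^2 / (1.6 * 2 * 9.81) = 2.5844 m


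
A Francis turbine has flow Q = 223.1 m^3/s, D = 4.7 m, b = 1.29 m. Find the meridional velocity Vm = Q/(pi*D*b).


Vm = 223.1 / (pi * 4.7 * 1.29) = 11.7128 m/s


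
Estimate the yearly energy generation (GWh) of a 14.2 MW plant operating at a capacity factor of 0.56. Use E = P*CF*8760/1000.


E = 14.2 * 0.56 * 8760 / 1000 = 69.6595 GWh


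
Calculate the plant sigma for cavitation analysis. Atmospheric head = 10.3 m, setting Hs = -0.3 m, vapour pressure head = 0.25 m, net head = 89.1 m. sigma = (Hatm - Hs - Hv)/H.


sigma = (10.3 - (-0.3) - 0.25) / 89.1 = 0.1162


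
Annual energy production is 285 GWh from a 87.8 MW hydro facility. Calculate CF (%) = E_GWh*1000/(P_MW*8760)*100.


CF = 285 * 1000 / (87.8 * 8760) * 100 = 37.0550 %


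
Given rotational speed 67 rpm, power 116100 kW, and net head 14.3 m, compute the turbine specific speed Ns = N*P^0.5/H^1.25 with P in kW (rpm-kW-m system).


Ns = 67 * 116100^0.5 / 14.3^1.25 = 820.9579


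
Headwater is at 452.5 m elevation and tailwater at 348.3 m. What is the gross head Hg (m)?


Hg = 452.5 - 348.3 = 104.2000 m


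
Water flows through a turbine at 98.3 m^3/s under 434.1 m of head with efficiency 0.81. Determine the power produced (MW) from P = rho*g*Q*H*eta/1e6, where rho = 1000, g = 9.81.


P = 1000 * 9.81 * 98.3 * 434.1 * 0.81 / 1e6 = 339.0762 MW


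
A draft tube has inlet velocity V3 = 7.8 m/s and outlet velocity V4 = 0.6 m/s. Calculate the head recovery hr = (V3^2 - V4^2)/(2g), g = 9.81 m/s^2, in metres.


hr = (7.8^2 - 0.6^2) / (2*9.81) = 3.0826 m


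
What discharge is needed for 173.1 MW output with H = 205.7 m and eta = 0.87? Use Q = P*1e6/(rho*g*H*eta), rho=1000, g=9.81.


Q = 173.1 * 1e6 / (1000 * 9.81 * 205.7 * 0.87) = 98.5995 m^3/s


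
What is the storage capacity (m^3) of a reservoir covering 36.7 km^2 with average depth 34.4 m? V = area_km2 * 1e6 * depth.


V = 36.7 * 1e6 * 34.4 = 1.2625e+09 m^3


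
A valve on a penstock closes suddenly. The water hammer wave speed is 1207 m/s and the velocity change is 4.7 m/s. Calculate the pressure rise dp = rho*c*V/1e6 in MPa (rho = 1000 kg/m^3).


dp = 1000 * 1207 * 4.7 / 1e6 = 5.6729 MPa


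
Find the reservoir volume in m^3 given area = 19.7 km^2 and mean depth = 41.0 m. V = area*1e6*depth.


V = 19.7 * 1e6 * 41.0 = 8.0770e+08 m^3


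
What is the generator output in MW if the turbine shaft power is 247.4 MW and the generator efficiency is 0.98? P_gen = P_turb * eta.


P_gen = 247.4 * 0.98 = 242.4520 MW


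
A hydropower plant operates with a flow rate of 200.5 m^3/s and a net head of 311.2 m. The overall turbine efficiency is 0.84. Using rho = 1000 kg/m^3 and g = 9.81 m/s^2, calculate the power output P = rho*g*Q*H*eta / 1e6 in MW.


P = 1000 * 9.81 * 200.5 * 311.2 * 0.84 / 1e6 = 514.1647 MW


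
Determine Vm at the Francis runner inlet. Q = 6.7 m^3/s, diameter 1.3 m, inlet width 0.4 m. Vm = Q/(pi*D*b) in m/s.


Vm = 6.7 / (pi * 1.3 * 0.4) = 4.1013 m/s


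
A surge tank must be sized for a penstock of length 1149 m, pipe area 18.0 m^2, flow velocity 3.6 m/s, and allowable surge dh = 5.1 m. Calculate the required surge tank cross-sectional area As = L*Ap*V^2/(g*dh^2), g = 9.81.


As = 1149 * 18.0 * 3.6^2 / (9.81 * 5.1^2) = 1050.4809 m^2


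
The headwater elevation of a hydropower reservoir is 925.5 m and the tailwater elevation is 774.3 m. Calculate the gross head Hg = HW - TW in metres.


Hg = 925.5 - 774.3 = 151.2000 m


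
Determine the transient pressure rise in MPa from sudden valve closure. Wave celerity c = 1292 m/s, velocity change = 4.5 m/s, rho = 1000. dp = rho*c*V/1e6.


dp = 1000 * 1292 * 4.5 / 1e6 = 5.8140 MPa


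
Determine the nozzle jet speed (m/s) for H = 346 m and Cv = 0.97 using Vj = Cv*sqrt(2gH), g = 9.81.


Vj = 0.97 * sqrt(2*9.81*346) = 79.9207 m/s


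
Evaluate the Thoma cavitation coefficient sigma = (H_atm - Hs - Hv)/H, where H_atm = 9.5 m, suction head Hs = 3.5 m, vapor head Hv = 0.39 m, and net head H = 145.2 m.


sigma = (9.5 - 3.5 - 0.39) / 145.2 = 0.0386


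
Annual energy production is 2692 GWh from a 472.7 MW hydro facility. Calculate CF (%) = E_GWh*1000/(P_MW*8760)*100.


CF = 2692 * 1000 / (472.7 * 8760) * 100 = 65.0108 %


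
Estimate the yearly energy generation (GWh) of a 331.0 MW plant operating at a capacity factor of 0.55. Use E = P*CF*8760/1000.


E = 331.0 * 0.55 * 8760 / 1000 = 1594.7580 GWh


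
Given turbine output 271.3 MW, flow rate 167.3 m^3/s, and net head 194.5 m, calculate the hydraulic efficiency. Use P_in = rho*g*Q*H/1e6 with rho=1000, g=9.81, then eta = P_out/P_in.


P_in = 1000 * 9.81 * 167.3 * 194.5 / 1e6 = 319.2159 MW
eta = 271.3 / 319.2159 = 0.8499


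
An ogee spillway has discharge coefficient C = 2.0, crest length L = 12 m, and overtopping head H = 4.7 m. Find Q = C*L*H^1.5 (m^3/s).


Q = 2.0 * 12 * 4.7^1.5 = 244.5446 m^3/s


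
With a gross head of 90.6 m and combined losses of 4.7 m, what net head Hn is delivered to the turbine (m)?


Hn = 90.6 - 4.7 = 85.9000 m


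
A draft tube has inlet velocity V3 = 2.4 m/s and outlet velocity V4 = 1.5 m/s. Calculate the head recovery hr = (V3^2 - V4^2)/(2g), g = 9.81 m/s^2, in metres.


hr = (2.4^2 - 1.5^2) / (2*9.81) = 0.1789 m


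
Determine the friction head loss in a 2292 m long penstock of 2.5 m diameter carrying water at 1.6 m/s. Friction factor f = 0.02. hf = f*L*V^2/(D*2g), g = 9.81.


hf = 0.02 * 2292 * 1.6^2 / (2.5 * 2 * 9.81) = 2.3925 m


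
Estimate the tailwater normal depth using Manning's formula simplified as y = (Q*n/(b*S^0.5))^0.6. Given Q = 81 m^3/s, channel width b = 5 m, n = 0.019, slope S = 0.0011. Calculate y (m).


y = (81 * 0.019 / (5 * 0.0011^0.5))^0.6 = 3.8067 m


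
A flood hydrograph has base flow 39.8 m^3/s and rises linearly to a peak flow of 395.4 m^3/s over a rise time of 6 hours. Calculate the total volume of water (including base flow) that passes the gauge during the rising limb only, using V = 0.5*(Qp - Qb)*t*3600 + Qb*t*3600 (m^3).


V = 0.5*(395.4 - 39.8)*6*3600 + 39.8*6*3600 = 4.7002e+06 m^3


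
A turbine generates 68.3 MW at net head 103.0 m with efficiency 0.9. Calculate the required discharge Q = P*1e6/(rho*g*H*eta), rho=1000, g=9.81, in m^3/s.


Q = 68.3 * 1e6 / (1000 * 9.81 * 103.0 * 0.9) = 75.1055 m^3/s


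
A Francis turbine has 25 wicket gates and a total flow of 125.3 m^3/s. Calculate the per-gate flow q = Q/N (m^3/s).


q = 125.3 / 25 = 5.0120 m^3/s


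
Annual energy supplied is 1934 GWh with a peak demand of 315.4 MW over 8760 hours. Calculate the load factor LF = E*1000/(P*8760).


LF = 1934 * 1000 / (315.4 * 8760) = 0.7000


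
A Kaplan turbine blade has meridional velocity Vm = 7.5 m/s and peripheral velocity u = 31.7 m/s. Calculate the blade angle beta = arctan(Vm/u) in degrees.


beta = arctan(7.5 / 31.7) = 13.3110 degrees


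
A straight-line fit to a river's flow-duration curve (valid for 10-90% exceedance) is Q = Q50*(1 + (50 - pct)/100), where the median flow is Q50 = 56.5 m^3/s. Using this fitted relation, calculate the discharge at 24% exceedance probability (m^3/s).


Q = 56.5 * (1 + (50 - 24)/100) = 71.1900 m^3/s


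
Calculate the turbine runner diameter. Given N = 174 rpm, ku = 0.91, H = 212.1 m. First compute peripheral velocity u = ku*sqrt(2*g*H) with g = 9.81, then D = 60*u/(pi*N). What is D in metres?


u = 0.91 * sqrt(2*9.81*212.1) = 58.7031 m/s
D = 60 * 58.7031 / (pi * 174) = 6.4434 m


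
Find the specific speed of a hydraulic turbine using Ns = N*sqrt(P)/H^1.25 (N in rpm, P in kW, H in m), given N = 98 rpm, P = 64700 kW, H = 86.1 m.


Ns = 98 * 64700^0.5 / 86.1^1.25 = 95.0439


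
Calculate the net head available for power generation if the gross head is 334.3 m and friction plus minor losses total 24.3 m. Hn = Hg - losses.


Hn = 334.3 - 24.3 = 310.0000 m


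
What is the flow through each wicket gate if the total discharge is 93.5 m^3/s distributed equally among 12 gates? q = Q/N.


q = 93.5 / 12 = 7.7917 m^3/s


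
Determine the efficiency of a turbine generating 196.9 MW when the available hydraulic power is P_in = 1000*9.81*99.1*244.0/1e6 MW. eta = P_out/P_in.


P_in = 1000 * 9.81 * 99.1 * 244.0 / 1e6 = 237.2097 MW
eta = 196.9 / 237.2097 = 0.8301


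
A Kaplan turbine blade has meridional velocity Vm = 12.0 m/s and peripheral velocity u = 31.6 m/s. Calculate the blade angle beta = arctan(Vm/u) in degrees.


beta = arctan(12.0 / 31.6) = 20.7941 degrees


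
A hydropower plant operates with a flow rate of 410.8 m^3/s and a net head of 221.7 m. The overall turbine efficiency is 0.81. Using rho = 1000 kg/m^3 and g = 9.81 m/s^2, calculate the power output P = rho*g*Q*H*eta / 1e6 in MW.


P = 1000 * 9.81 * 410.8 * 221.7 * 0.81 / 1e6 = 723.6860 MW


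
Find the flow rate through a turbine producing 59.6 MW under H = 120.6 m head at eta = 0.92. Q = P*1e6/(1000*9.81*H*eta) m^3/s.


Q = 59.6 * 1e6 / (1000 * 9.81 * 120.6 * 0.92) = 54.7573 m^3/s


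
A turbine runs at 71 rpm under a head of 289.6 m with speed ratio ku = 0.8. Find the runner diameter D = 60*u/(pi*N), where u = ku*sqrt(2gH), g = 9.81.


u = 0.8 * sqrt(2*9.81*289.6) = 60.3030 m/s
D = 60 * 60.3030 / (pi * 71) = 16.2212 m


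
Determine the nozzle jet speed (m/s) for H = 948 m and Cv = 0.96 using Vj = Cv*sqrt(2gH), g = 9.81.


Vj = 0.96 * sqrt(2*9.81*948) = 130.9257 m/s


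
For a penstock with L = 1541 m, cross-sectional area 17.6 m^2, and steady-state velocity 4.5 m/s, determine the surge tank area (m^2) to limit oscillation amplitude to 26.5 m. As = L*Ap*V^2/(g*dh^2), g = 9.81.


As = 1541 * 17.6 * 4.5^2 / (9.81 * 26.5^2) = 79.7223 m^2


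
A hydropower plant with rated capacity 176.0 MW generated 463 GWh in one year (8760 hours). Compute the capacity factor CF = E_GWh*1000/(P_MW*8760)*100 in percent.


CF = 463 * 1000 / (176.0 * 8760) * 100 = 30.0306 %


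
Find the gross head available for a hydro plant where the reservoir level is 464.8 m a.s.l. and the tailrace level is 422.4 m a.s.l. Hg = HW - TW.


Hg = 464.8 - 422.4 = 42.4000 m


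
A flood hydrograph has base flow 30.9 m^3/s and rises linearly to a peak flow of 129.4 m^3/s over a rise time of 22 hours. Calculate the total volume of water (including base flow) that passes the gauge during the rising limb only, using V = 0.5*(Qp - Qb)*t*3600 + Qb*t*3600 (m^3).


V = 0.5*(129.4 - 30.9)*22*3600 + 30.9*22*3600 = 6.3479e+06 m^3


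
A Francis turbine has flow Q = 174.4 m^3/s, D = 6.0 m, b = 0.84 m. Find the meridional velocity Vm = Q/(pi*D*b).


Vm = 174.4 / (pi * 6.0 * 0.84) = 11.0145 m/s


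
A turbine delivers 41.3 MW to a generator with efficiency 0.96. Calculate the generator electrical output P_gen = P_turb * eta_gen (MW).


P_gen = 41.3 * 0.96 = 39.6480 MW


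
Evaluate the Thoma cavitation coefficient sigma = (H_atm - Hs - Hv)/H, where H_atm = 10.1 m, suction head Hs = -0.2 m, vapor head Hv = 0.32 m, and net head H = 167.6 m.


sigma = (10.1 - (-0.2) - 0.32) / 167.6 = 0.0595


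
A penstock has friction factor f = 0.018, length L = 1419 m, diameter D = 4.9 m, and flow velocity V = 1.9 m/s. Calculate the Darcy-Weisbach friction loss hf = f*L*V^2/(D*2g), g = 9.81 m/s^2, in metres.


hf = 0.018 * 1419 * 1.9^2 / (4.9 * 2 * 9.81) = 0.9591 m


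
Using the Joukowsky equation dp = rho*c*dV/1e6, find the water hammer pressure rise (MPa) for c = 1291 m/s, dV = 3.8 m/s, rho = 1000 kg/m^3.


dp = 1000 * 1291 * 3.8 / 1e6 = 4.9058 MPa


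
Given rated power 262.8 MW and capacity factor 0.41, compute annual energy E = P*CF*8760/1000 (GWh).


E = 262.8 * 0.41 * 8760 / 1000 = 943.8725 GWh


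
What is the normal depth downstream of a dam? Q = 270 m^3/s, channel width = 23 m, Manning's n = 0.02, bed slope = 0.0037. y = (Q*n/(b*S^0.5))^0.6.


y = (270 * 0.02 / (23 * 0.0037^0.5))^0.6 = 2.2487 m


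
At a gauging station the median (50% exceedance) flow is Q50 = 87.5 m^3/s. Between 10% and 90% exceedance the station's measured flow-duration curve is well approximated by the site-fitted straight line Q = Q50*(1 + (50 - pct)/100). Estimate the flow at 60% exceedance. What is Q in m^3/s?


Q = 87.5 * (1 + (50 - 60)/100) = 78.7500 m^3/s


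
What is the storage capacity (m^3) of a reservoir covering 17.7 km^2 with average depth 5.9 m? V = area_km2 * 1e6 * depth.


V = 17.7 * 1e6 * 5.9 = 1.0443e+08 m^3


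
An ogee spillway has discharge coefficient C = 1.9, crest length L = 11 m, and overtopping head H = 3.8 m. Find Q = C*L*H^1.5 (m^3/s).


Q = 1.9 * 11 * 3.8^1.5 = 154.8181 m^3/s


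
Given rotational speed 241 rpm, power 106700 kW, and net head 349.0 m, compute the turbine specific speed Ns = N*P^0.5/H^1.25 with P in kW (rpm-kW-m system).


Ns = 241 * 106700^0.5 / 349.0^1.25 = 52.1876


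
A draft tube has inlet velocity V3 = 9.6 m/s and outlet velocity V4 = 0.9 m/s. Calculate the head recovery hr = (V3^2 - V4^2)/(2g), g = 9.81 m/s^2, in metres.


hr = (9.6^2 - 0.9^2) / (2*9.81) = 4.6560 m


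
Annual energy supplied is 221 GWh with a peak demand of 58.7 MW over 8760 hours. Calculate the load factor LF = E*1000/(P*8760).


LF = 221 * 1000 / (58.7 * 8760) = 0.4298


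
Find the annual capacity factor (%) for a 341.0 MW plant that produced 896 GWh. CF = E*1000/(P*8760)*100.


CF = 896 * 1000 / (341.0 * 8760) * 100 = 29.9950 %


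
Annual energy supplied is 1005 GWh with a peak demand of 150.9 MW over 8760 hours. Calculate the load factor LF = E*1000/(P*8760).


LF = 1005 * 1000 / (150.9 * 8760) = 0.7603


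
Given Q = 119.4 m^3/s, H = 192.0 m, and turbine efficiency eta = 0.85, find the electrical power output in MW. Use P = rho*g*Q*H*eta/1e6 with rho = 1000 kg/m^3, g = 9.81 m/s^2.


P = 1000 * 9.81 * 119.4 * 192.0 * 0.85 / 1e6 = 191.1584 MW


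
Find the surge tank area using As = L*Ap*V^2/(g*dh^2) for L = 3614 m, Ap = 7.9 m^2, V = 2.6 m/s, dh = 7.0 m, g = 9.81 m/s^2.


As = 3614 * 7.9 * 2.6^2 / (9.81 * 7.0^2) = 401.5104 m^2


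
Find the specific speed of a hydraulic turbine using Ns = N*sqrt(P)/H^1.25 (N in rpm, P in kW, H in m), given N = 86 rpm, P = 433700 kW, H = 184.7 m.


Ns = 86 * 433700^0.5 / 184.7^1.25 = 83.1782


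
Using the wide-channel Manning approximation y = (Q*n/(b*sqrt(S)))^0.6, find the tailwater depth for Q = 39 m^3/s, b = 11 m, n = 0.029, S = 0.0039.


y = (39 * 0.029 / (11 * 0.0039^0.5))^0.6 = 1.3487 m


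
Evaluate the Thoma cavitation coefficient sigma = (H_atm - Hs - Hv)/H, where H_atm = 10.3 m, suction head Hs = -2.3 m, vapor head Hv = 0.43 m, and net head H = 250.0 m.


sigma = (10.3 - (-2.3) - 0.43) / 250.0 = 0.0487


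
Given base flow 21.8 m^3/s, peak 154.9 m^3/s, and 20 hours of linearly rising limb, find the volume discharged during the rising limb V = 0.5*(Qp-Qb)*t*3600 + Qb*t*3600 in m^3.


V = 0.5*(154.9 - 21.8)*20*3600 + 21.8*20*3600 = 6.3612e+06 m^3


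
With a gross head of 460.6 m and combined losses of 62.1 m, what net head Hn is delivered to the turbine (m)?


Hn = 460.6 - 62.1 = 398.5000 m
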